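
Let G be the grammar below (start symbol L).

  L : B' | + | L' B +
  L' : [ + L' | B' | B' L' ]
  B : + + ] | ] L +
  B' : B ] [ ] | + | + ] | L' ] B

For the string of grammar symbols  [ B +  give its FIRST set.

{ [ }

[ is a terminal; add {[} and stop.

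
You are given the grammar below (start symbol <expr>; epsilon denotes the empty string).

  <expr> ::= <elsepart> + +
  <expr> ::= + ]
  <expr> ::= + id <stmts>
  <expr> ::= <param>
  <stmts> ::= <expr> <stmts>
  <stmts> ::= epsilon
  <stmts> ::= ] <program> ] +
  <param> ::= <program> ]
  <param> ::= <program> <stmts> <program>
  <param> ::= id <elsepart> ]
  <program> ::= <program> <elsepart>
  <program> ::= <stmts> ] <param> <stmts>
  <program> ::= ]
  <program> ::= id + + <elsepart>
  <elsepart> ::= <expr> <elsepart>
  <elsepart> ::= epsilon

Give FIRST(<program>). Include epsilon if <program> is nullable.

From <program> ::= <program> <elsepart>: add FIRST(<program>) = { +, ], id }.
From <program> ::= <stmts> ] <param> <stmts>: <stmts> nullable, take FIRST(<stmts>) ∪ {]} = { +, ], id }.
<program> ::= ] contributes {]}.
<program> ::= id + + <elsepart> contributes {id}.
Union: FIRST(<program>) = { +, ], id }.

{ +, ], id }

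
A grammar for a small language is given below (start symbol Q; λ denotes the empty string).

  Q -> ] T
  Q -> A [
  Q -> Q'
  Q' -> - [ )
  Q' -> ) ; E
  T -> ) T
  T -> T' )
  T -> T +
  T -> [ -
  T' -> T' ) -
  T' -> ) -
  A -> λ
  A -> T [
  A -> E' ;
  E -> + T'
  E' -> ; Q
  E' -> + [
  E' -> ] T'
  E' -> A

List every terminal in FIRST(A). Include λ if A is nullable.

A -> λ contributes λ.
From A -> T [: add FIRST(T) = { ), [ }.
From A -> E' ;: E' nullable, take FIRST(E') ∪ {;} = { ), +, ;, [, ] }.
Union: FIRST(A) = { ), +, ;, [, ], λ }.

{ ), +, ;, [, ], λ }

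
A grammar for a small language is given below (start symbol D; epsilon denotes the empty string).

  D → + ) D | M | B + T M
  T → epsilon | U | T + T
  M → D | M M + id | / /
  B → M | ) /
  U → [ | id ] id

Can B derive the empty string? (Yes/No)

No

Nullable nonterminals: T.
No production of B has an RHS whose symbols are all nullable, so B is not nullable.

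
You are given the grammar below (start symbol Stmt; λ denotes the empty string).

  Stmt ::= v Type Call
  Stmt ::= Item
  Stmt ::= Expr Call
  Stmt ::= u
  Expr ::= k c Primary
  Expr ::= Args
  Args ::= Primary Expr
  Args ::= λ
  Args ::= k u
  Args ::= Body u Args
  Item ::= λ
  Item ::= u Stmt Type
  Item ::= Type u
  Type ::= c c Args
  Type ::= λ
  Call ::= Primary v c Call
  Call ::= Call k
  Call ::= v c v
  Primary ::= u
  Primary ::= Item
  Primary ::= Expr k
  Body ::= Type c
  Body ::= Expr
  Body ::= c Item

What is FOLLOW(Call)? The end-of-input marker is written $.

{ $, c, k, u, v }

In Stmt ::= v Type Call: Call is at the end, add FOLLOW(Stmt) = { $, c, k, u, v }.
In Stmt ::= Expr Call: Call is at the end, add FOLLOW(Stmt) = { $, c, k, u, v }.
In Call ::= Primary v c Call: Call is at the end, add FOLLOW(Call) = { $, c, k, u, v }.
In Call ::= Call k: add FIRST(k) = { k }.
Union: FOLLOW(Call) = { $, c, k, u, v }.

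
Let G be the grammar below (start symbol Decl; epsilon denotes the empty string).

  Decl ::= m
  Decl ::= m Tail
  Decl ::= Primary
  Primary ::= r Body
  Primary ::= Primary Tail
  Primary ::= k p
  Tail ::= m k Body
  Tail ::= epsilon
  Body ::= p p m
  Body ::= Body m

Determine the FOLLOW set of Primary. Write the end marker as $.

{ $, m }

In Decl ::= Primary: Primary is at the end, add FOLLOW(Decl) = { $ }.
In Primary ::= Primary Tail: add FIRST(Tail)\{epsilon} = { m }.
  Since Tail is nullable, also add FOLLOW(Primary) = { $, m }.
Union: FOLLOW(Primary) = { $, m }.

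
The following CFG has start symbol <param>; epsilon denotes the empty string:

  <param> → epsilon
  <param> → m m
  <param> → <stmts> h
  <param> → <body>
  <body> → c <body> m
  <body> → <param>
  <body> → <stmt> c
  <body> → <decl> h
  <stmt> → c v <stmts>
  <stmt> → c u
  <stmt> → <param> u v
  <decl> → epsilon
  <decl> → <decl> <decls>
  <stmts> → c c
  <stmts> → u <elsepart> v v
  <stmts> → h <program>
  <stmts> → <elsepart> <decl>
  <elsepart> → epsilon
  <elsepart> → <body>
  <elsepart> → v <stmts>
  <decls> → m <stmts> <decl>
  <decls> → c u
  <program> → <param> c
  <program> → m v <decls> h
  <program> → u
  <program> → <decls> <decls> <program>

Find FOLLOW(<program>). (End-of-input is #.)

In <stmts> → h <program>: <program> is at the end, add FOLLOW(<stmts>) = { c, h, m, u, v }.
In <program> → <decls> <decls> <program>: <program> is at the end, add FOLLOW(<program>) = { c, h, m, u, v }.
Union: FOLLOW(<program>) = { c, h, m, u, v }.

{ c, h, m, u, v }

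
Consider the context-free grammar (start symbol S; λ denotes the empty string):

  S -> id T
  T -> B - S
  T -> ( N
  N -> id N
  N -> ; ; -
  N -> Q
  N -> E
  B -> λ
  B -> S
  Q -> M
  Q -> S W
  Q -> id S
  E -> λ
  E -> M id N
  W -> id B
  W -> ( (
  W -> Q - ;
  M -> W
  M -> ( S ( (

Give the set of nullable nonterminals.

Directly nullable (have an λ-production): B, E.
N -> E with every symbol nullable, so N is nullable.
No other nonterminal has a production whose RHS symbols are all nullable.

{ B, E, N }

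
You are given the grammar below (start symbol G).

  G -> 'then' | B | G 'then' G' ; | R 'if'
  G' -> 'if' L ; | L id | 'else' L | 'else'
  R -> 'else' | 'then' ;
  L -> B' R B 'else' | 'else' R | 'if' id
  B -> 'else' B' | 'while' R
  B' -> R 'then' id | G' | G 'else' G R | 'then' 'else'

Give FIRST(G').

{ 'else', 'if', 'then', 'while' }

G' -> 'if' L ; contributes {'if'}.
From G' -> L id: add FIRST(L) = { 'else', 'if', 'then', 'while' }.
G' -> 'else' L contributes {'else'}.
G' -> 'else' contributes {'else'}.
Union: FIRST(G') = { 'else', 'if', 'then', 'while' }.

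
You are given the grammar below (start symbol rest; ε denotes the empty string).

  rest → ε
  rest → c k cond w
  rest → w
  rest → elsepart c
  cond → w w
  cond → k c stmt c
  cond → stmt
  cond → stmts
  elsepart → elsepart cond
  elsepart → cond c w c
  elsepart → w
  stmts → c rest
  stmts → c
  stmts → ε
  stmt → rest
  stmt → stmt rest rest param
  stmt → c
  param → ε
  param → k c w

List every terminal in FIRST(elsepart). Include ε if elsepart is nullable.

{ c, k, w }

From elsepart → elsepart cond: add FIRST(elsepart) = { c, k, w }.
From elsepart → cond c w c: cond nullable, take FIRST(cond) ∪ {c} = { c, k, w }.
elsepart → w contributes {w}.
Union: FIRST(elsepart) = { c, k, w }.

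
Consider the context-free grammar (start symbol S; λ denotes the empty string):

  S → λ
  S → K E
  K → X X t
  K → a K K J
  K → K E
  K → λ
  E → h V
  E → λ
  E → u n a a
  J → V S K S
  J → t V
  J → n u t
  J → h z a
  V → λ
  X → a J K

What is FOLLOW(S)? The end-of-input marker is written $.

S is the start symbol, so $ ∈ FOLLOW(S).
In J → V S K S: add FIRST(K S)\{λ} = { a, h, u }.
  Since K S is nullable, also add FOLLOW(J) = { $, a, h, n, t, u }.
In J → V S K S: S is at the end, add FOLLOW(J) = { $, a, h, n, t, u }.
Union: FOLLOW(S) = { $, a, h, n, t, u }.

{ $, a, h, n, t, u }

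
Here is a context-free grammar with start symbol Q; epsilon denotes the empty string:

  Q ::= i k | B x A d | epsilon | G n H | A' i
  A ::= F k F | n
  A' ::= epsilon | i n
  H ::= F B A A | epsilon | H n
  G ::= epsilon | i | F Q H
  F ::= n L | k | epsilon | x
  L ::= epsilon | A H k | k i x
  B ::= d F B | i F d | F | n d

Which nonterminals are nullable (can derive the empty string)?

{ A', B, F, G, H, L, Q }

Directly nullable (have an epsilon-production): Q, A', H, G, F, L.
B ::= F with every symbol nullable, so B is nullable.
No other nonterminal has a production whose RHS symbols are all nullable.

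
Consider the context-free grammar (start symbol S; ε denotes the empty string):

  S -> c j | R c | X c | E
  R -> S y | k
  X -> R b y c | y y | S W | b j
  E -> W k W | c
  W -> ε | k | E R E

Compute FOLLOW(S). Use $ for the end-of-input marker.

S is the start symbol, so $ ∈ FOLLOW(S).
In R -> S y: add FIRST(y) = { y }.
In X -> S W: add FIRST(W)\{ε} = { c, k }.
  Since W is nullable, also add FOLLOW(X) = { c }.
Union: FOLLOW(S) = { $, c, k, y }.

{ $, c, k, y }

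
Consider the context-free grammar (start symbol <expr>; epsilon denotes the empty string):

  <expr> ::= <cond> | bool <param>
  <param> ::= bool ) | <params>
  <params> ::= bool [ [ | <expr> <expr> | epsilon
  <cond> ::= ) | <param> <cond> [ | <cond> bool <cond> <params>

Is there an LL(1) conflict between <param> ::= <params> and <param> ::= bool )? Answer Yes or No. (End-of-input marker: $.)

Yes

FIRST(<params>) = { ), bool, epsilon } and FIRST(bool )) = { bool }.
Both contain bool, so the two alternatives are not disjoint — LL(1) conflict.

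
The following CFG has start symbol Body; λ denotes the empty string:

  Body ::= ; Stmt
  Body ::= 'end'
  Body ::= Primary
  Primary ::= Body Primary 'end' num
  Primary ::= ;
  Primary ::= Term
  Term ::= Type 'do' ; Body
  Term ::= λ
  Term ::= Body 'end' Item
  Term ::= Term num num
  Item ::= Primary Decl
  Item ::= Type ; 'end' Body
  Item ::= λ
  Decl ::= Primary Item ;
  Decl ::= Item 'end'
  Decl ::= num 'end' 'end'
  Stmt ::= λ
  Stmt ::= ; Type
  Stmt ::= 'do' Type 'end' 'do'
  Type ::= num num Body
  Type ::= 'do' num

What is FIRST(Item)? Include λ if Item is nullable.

{ 'do', 'end', ;, num, λ }

From Item ::= Primary Decl: Primary nullable, take FIRST(Primary) ∪ FIRST(Decl) = { 'do', 'end', ;, num }.
From Item ::= Type ; 'end' Body: add FIRST(Type) = { 'do', num }.
Item ::= λ contributes λ.
Union: FIRST(Item) = { 'do', 'end', ;, num, λ }.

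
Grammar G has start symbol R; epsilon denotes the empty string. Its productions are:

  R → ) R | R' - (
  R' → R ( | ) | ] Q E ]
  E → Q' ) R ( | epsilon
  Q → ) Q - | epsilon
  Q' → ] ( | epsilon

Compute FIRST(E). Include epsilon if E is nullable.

From E → Q' ) R (: Q' nullable, take FIRST(Q') ∪ {)} = { ), ] }.
E → epsilon contributes epsilon.
Union: FIRST(E) = { ), ], epsilon }.

{ ), ], epsilon }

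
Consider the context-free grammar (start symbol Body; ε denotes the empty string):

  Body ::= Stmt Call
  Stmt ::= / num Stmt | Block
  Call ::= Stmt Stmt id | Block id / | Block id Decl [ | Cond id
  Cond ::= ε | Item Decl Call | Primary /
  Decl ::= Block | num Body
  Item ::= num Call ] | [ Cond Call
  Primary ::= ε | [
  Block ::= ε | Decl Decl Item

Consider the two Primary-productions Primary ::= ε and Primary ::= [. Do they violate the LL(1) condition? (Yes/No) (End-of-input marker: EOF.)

FIRST(ε) = { ε } and FIRST([) = { [ }.
The first is nullable but FOLLOW(Primary) = { / } is disjoint from FIRST of the second.

No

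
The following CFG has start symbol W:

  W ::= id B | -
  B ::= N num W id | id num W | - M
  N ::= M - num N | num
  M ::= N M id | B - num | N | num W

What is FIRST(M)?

{ -, id, num }

From M ::= N M id: add FIRST(N) = { -, id, num }.
From M ::= B - num: add FIRST(B) = { -, id, num }.
From M ::= N: add FIRST(N) = { -, id, num }.
M ::= num W contributes {num}.
Union: FIRST(M) = { -, id, num }.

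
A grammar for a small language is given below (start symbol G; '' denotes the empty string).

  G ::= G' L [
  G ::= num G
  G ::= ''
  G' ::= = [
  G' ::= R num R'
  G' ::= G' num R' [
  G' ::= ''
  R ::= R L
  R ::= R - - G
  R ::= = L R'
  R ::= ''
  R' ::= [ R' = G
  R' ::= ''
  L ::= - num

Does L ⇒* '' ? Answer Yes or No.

Nullable nonterminals: G, G', R, R'.
No production of L has an RHS whose symbols are all nullable, so L is not nullable.

No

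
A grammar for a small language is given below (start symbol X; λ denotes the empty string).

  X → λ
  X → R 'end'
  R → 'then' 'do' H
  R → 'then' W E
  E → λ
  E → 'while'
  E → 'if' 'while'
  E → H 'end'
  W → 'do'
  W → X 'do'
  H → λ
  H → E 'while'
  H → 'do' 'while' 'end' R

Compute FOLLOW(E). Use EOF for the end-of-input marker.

{ 'end', 'while' }

In R → 'then' W E: E is at the end, add FOLLOW(R) = { 'end' }.
In H → E 'while': add FIRST('while') = { 'while' }.
Union: FOLLOW(E) = { 'end', 'while' }.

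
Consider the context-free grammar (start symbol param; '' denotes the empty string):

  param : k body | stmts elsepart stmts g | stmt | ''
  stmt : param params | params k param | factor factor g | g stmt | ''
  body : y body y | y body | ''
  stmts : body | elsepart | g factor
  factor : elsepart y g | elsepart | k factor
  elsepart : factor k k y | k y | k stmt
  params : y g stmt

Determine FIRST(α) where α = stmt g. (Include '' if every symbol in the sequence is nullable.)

{ g, k, y }

Add FIRST(stmt)\{''} = { g, k, y }; stmt is nullable, continue.
g is a terminal; add {g} and stop.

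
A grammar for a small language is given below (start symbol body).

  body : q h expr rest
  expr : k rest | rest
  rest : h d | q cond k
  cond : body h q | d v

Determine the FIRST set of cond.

From cond : body h q: add FIRST(body) = { q }.
cond : d v contributes {d}.
Union: FIRST(cond) = { d, q }.

{ d, q }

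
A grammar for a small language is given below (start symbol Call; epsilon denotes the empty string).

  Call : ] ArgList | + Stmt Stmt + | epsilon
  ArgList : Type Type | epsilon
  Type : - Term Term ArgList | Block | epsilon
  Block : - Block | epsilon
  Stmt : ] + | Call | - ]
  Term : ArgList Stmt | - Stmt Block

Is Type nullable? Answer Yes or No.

Type has an epsilon-production, so Type ⇒ epsilon.

Yes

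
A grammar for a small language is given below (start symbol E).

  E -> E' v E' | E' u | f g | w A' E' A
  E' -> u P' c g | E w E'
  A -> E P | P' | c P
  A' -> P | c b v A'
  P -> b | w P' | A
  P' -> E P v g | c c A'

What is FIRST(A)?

{ c, f, u, w }

From A -> E P: add FIRST(E) = { f, u, w }.
From A -> P': add FIRST(P') = { c, f, u, w }.
A -> c P contributes {c}.
Union: FIRST(A) = { c, f, u, w }.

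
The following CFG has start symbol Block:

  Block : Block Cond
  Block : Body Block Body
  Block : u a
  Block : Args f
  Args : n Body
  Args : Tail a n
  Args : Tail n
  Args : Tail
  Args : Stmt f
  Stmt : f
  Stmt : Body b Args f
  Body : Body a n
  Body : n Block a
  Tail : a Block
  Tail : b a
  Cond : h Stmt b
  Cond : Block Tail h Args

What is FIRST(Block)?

From Block : Block Cond: add FIRST(Block) = { a, b, f, n, u }.
From Block : Body Block Body: add FIRST(Body) = { n }.
Block : u a contributes {u}.
From Block : Args f: add FIRST(Args) = { a, b, f, n }.
Union: FIRST(Block) = { a, b, f, n, u }.

{ a, b, f, n, u }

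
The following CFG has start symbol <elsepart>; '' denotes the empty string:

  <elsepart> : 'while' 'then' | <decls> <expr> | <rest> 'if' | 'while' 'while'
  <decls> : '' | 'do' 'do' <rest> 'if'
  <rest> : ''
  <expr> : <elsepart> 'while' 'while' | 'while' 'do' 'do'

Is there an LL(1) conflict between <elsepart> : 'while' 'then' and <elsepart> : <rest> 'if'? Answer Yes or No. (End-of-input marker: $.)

No

FIRST('while' 'then') = { 'while' } and FIRST(<rest> 'if') = { 'if' }.
The FIRST sets are disjoint and neither alternative is nullable — no conflict.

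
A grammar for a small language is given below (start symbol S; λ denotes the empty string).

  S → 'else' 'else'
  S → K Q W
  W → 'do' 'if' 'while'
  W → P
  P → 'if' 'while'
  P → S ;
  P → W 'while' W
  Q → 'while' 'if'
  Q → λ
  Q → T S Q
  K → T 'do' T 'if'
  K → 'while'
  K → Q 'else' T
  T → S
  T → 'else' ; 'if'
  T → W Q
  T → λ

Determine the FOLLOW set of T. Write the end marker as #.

In Q → T S Q: add FIRST(S Q) = { 'do', 'else', 'if', 'while' }.
In K → T 'do' T 'if': add FIRST('do' T 'if') = { 'do' }.
In K → T 'do' T 'if': add FIRST('if') = { 'if' }.
In K → Q 'else' T: T is at the end, add FOLLOW(K) = { 'do', 'else', 'if', 'while' }.
Union: FOLLOW(T) = { 'do', 'else', 'if', 'while' }.

{ 'do', 'else', 'if', 'while' }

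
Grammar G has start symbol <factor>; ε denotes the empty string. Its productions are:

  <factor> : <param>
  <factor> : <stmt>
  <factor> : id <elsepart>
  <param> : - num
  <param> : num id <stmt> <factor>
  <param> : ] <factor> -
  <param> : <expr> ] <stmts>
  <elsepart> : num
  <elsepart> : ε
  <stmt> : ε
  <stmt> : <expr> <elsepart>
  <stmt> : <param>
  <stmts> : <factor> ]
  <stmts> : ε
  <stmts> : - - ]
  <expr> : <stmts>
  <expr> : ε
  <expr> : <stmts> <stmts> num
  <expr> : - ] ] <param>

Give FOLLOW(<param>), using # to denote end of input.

In <factor> : <param>: <param> is at the end, add FOLLOW(<factor>) = { #, -, ], id, num }.
In <stmt> : <param>: <param> is at the end, add FOLLOW(<stmt>) = { #, -, ], id, num }.
In <expr> : - ] ] <param>: <param> is at the end, add FOLLOW(<expr>) = { #, -, ], id, num }.
Union: FOLLOW(<param>) = { #, -, ], id, num }.

{ #, -, ], id, num }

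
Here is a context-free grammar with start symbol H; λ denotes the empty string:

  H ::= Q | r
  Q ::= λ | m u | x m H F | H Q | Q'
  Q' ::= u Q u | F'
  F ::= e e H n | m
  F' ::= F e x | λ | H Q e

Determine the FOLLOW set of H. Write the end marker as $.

{ $, e, m, n, r, u, x }

H is the start symbol, so $ ∈ FOLLOW(H).
In Q ::= x m H F: add FIRST(F) = { e, m }.
In Q ::= H Q: add FIRST(Q)\{λ} = { e, m, r, u, x }.
  Since Q is nullable, also add FOLLOW(Q) = { $, e, m, n, r, u, x }.
In F ::= e e H n: add FIRST(n) = { n }.
In F' ::= H Q e: add FIRST(Q e) = { e, m, r, u, x }.
Union: FOLLOW(H) = { $, e, m, n, r, u, x }.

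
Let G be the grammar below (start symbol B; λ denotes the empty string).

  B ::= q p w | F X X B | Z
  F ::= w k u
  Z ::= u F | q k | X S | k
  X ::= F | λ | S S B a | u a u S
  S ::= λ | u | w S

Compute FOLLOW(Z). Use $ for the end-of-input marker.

In B ::= Z: Z is at the end, add FOLLOW(B) = { $, a }.
Union: FOLLOW(Z) = { $, a }.

{ $, a }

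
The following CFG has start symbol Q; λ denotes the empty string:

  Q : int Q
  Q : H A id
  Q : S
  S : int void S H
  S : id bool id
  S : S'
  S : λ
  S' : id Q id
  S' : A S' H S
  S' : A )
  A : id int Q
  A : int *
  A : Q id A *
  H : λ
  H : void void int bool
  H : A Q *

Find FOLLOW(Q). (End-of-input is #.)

Q is the start symbol, so # ∈ FOLLOW(Q).
In Q : int Q: Q is at the end, add FOLLOW(Q) = { #, ), *, id, int, void }.
In S' : id Q id: add FIRST(id) = { id }.
In A : id int Q: Q is at the end, add FOLLOW(A) = { ), *, id, int, void }.
In A : Q id A *: add FIRST(id A *) = { id }.
In H : A Q *: add FIRST(*) = { * }.
Union: FOLLOW(Q) = { #, ), *, id, int, void }.

{ #, ), *, id, int, void }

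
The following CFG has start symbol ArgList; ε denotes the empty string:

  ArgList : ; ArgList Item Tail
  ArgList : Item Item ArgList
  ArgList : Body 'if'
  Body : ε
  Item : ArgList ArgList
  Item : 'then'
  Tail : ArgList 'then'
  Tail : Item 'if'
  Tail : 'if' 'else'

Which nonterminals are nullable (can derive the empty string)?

Directly nullable (have an ε-production): Body.
No other nonterminal has a production whose RHS symbols are all nullable.

{ Body }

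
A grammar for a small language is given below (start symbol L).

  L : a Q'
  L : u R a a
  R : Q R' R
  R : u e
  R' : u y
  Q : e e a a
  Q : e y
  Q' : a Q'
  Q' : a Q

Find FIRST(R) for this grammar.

From R : Q R' R: add FIRST(Q) = { e }.
R : u e contributes {u}.
Union: FIRST(R) = { e, u }.

{ e, u }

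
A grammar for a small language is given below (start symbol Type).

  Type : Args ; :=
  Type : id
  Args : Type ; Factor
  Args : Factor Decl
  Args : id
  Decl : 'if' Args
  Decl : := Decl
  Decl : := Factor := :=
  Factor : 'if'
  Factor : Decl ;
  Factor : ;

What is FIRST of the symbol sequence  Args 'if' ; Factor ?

{ 'if', :=, ;, id }

Add FIRST(Args) = { 'if', :=, ;, id }; Args is not nullable, stop.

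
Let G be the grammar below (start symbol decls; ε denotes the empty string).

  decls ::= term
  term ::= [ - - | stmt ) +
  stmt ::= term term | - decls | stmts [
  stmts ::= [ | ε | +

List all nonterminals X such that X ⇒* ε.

Directly nullable (have an ε-production): stmts.
No other nonterminal has a production whose RHS symbols are all nullable.

{ stmts }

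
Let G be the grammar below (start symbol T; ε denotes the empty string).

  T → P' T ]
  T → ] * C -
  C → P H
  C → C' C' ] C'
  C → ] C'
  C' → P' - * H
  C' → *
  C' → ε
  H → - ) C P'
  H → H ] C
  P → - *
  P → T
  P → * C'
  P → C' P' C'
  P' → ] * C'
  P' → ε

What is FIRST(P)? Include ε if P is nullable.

P → - * contributes {-}.
From P → T: add FIRST(T) = { ] }.
P → * C' contributes {*}.
From P → C' P' C': C', P', C' nullable, take FIRST(C') ∪ FIRST(P') ∪ FIRST(C') = { *, -, ] }; also ε since the whole RHS is nullable.
Union: FIRST(P) = { *, -, ], ε }.

{ *, -, ], ε }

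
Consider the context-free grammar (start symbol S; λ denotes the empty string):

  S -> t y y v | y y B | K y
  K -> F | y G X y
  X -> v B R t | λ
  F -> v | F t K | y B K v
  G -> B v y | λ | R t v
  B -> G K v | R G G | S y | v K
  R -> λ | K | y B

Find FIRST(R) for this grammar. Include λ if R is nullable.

{ v, y, λ }

R -> λ contributes λ.
From R -> K: add FIRST(K) = { v, y }.
R -> y B contributes {y}.
Union: FIRST(R) = { v, y, λ }.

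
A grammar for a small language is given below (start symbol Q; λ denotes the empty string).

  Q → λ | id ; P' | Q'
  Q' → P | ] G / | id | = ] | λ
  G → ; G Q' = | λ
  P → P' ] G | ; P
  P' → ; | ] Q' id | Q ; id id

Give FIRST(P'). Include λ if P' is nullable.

{ ;, =, ], id }

P' → ; contributes {;}.
P' → ] Q' id contributes {]}.
From P' → Q ; id id: Q nullable, take FIRST(Q) ∪ {;} = { ;, =, ], id }.
Union: FIRST(P') = { ;, =, ], id }.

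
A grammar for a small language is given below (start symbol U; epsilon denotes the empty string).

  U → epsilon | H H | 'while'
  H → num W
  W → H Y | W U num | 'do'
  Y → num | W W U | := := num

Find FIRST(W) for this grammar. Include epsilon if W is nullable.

{ 'do', num }

From W → H Y: add FIRST(H) = { num }.
From W → W U num: add FIRST(W) = { 'do', num }.
W → 'do' contributes {'do'}.
Union: FIRST(W) = { 'do', num }.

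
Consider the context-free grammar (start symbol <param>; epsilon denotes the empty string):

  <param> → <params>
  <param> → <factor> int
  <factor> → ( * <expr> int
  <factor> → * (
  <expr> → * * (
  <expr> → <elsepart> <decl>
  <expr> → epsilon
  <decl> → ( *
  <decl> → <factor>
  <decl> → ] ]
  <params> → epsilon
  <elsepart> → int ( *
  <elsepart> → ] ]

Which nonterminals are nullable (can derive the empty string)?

{ <expr>, <param>, <params> }

Directly nullable (have an epsilon-production): <expr>, <params>.
<param> → <params> with every symbol nullable, so <param> is nullable.
No other nonterminal has a production whose RHS symbols are all nullable.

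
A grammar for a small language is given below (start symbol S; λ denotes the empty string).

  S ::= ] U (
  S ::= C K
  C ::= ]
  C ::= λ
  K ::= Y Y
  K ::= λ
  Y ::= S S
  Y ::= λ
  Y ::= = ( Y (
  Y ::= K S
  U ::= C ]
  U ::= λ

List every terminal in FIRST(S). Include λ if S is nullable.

{ =, ], λ }

S ::= ] U ( contributes {]}.
From S ::= C K: C, K nullable, take FIRST(C) ∪ FIRST(K) = { =, ] }; also λ since the whole RHS is nullable.
Union: FIRST(S) = { =, ], λ }.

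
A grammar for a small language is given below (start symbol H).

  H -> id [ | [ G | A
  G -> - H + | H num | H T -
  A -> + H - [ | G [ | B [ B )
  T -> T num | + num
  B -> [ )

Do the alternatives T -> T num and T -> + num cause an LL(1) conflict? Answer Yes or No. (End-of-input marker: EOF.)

Yes

FIRST(T num) = { + } and FIRST(+ num) = { + }.
Both contain +, so the two alternatives are not disjoint — LL(1) conflict.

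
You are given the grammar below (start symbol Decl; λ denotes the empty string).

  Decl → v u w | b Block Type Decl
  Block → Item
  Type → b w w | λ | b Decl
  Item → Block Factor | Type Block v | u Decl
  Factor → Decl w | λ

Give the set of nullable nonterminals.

Directly nullable (have an λ-production): Type, Factor.
No other nonterminal has a production whose RHS symbols are all nullable.

{ Factor, Type }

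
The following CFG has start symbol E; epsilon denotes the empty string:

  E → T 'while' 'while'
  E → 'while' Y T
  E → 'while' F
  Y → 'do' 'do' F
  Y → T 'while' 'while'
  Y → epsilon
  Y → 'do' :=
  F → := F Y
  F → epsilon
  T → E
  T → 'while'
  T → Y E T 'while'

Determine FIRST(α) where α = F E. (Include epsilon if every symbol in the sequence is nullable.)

{ 'do', 'while', := }

Add FIRST(F)\{epsilon} = { := }; F is nullable, continue.
Add FIRST(E) = { 'do', 'while' }; E is not nullable, stop.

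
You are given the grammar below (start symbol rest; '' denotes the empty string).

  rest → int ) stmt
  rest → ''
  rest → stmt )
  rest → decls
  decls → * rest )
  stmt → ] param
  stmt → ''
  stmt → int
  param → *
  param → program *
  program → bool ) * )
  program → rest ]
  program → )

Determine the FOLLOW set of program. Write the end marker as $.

In param → program *: add FIRST(*) = { * }.
Union: FOLLOW(program) = { * }.

{ * }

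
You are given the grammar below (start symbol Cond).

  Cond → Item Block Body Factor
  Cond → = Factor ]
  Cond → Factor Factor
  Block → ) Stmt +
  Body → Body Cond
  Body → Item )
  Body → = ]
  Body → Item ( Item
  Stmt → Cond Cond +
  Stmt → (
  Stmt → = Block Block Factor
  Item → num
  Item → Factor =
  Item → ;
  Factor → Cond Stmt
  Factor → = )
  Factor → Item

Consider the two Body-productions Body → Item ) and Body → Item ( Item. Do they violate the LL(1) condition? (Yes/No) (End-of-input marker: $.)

Yes

FIRST(Item )) = { ;, =, num } and FIRST(Item ( Item) = { ;, =, num }.
Both contain ;, so the two alternatives are not disjoint — LL(1) conflict.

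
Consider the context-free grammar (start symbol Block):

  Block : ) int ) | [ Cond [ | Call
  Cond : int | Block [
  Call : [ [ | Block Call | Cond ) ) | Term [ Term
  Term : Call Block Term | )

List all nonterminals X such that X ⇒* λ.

No nonterminal has an empty production or an RHS whose symbols are all nullable.

{ } (none)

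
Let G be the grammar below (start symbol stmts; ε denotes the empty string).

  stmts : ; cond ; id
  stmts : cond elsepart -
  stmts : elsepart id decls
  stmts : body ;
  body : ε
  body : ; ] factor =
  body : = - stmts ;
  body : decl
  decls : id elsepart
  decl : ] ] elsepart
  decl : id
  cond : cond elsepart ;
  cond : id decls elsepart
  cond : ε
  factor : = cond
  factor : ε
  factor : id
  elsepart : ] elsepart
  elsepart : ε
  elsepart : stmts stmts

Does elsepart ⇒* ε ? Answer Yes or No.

Yes

elsepart has an ε-production, so elsepart ⇒ ε.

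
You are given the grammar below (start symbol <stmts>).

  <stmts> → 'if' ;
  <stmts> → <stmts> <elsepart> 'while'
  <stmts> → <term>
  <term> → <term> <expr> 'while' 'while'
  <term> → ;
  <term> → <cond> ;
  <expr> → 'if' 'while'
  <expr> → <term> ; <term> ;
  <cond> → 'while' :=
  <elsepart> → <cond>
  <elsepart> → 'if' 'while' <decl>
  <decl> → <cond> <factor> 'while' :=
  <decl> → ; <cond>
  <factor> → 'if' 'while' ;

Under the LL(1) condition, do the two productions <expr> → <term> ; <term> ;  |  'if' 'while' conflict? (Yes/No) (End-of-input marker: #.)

No

FIRST(<term> ; <term> ;) = { 'while', ; } and FIRST('if' 'while') = { 'if' }.
The FIRST sets are disjoint and neither alternative is nullable — no conflict.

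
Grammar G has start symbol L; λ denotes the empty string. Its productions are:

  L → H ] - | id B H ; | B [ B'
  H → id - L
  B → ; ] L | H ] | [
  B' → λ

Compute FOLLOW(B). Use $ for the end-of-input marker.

{ [, id }

In L → id B H ;: add FIRST(H ;) = { id }.
In L → B [ B': add FIRST([ B') = { [ }.
Union: FOLLOW(B) = { [, id }.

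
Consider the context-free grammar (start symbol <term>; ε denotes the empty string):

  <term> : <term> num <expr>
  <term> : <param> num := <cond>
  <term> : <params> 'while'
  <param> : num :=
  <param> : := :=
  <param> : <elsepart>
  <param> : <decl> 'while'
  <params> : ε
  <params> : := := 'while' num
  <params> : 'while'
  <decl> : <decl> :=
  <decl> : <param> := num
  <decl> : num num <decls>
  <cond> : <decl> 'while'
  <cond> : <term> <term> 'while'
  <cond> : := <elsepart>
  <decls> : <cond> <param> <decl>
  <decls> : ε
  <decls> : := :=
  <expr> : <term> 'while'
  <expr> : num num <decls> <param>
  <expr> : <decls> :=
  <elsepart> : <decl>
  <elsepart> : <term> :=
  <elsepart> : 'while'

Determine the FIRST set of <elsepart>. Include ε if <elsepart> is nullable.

{ 'while', :=, num }

From <elsepart> : <decl>: add FIRST(<decl>) = { 'while', :=, num }.
From <elsepart> : <term> :=: add FIRST(<term>) = { 'while', :=, num }.
<elsepart> : 'while' contributes {'while'}.
Union: FIRST(<elsepart>) = { 'while', :=, num }.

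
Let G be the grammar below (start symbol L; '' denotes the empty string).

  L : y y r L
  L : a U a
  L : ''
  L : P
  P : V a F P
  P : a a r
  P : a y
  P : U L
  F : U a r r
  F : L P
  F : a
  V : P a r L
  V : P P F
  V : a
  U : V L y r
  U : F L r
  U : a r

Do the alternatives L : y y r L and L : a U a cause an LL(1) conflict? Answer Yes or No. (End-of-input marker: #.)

FIRST(y y r L) = { y } and FIRST(a U a) = { a }.
The FIRST sets are disjoint and neither alternative is nullable — no conflict.

No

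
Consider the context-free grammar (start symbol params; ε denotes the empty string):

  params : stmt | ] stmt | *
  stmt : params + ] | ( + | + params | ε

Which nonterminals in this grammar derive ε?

{ params, stmt }

Directly nullable (have an ε-production): stmt.
params : stmt with every symbol nullable, so params is nullable.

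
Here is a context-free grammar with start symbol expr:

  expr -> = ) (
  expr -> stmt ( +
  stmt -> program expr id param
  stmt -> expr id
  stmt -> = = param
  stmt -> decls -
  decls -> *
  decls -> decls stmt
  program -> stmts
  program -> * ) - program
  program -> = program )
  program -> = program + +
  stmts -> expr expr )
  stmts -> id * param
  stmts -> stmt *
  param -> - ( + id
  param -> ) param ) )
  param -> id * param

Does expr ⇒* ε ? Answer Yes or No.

No nonterminal in this grammar is nullable.
No production of expr has an RHS whose symbols are all nullable, so expr is not nullable.

No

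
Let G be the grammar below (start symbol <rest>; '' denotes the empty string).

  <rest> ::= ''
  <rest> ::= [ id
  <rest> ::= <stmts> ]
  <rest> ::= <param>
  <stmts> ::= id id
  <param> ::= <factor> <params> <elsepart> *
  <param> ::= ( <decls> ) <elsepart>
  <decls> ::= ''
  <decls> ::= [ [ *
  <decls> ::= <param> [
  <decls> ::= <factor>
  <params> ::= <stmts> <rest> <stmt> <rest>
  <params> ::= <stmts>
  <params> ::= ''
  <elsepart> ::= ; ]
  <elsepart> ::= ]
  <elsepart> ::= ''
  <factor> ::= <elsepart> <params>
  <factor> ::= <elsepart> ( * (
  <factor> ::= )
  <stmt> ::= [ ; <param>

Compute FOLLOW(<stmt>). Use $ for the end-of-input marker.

{ (, ), *, ;, [, ], id }

In <params> ::= <stmts> <rest> <stmt> <rest>: add FIRST(<rest>)\{''} = { (, ), *, ;, [, ], id }.
  Since <rest> is nullable, also add FOLLOW(<params>) = { ), *, ;, ], id }.
Union: FOLLOW(<stmt>) = { (, ), *, ;, [, ], id }.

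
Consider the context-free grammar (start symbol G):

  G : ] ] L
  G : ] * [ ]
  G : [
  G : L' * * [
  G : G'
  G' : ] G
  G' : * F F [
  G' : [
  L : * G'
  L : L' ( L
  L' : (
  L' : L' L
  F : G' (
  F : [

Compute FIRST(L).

L : * G' contributes {*}.
From L : L' ( L: add FIRST(L') = { ( }.
Union: FIRST(L) = { (, * }.

{ (, * }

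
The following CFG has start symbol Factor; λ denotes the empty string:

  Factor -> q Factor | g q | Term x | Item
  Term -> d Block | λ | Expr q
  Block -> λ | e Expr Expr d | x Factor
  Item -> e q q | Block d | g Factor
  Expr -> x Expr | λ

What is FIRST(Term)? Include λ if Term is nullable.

Term -> d Block contributes {d}.
Term -> λ contributes λ.
From Term -> Expr q: Expr nullable, take FIRST(Expr) ∪ {q} = { q, x }.
Union: FIRST(Term) = { d, q, x, λ }.

{ d, q, x, λ }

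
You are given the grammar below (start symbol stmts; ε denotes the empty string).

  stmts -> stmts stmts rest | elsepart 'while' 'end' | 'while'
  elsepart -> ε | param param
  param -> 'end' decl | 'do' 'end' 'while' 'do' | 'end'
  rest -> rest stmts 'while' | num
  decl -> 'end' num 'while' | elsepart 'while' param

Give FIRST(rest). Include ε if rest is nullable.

From rest -> rest stmts 'while': add FIRST(rest) = { num }.
rest -> num contributes {num}.
Union: FIRST(rest) = { num }.

{ num }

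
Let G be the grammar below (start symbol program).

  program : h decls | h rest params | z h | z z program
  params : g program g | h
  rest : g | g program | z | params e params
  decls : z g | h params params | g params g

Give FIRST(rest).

{ g, h, z }

rest : g contributes {g}.
rest : g program contributes {g}.
rest : z contributes {z}.
From rest : params e params: add FIRST(params) = { g, h }.
Union: FIRST(rest) = { g, h, z }.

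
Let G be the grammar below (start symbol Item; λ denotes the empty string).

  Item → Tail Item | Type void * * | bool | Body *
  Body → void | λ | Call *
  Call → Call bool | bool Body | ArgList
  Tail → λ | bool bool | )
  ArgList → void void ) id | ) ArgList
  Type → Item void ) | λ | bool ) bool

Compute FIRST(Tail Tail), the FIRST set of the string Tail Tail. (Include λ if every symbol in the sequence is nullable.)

Add FIRST(Tail)\{λ} = { ), bool }; Tail is nullable, continue.
Add FIRST(Tail)\{λ} = { ), bool }; Tail is nullable, continue.
Every symbol is nullable, so include λ.

{ ), bool, λ }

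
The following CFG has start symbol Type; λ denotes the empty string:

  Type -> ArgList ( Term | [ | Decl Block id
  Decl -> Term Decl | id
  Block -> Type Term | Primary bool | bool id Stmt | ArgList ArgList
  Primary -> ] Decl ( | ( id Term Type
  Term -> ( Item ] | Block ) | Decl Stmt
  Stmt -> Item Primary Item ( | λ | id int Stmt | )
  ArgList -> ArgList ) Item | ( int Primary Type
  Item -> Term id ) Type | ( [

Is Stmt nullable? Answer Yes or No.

Yes

Stmt has an λ-production, so Stmt ⇒ λ.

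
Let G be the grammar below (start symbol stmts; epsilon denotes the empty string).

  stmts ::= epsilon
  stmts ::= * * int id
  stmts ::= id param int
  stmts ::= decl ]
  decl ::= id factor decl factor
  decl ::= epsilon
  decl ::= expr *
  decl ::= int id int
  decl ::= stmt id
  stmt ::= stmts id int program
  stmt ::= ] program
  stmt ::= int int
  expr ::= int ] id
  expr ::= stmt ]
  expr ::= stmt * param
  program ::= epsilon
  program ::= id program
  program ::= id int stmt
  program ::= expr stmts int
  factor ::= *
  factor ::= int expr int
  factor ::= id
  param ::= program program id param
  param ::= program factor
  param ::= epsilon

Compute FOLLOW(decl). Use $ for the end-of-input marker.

In stmts ::= decl ]: add FIRST(]) = { ] }.
In decl ::= id factor decl factor: add FIRST(factor) = { *, id, int }.
Union: FOLLOW(decl) = { *, ], id, int }.

{ *, ], id, int }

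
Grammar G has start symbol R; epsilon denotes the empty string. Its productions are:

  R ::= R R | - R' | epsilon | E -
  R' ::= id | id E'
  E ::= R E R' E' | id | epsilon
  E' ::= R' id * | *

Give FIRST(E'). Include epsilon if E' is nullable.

From E' ::= R' id *: add FIRST(R') = { id }.
E' ::= * contributes {*}.
Union: FIRST(E') = { *, id }.

{ *, id }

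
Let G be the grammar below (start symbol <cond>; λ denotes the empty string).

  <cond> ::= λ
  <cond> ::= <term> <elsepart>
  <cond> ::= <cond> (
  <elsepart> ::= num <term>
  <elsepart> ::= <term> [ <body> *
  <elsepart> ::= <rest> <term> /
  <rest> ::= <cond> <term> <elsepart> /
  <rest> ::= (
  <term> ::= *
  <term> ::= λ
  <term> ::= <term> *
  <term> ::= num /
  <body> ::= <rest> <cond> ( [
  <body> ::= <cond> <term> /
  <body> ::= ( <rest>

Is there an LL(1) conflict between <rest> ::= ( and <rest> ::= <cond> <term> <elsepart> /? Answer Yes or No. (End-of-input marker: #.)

Yes

FIRST(() = { ( } and FIRST(<cond> <term> <elsepart> /) = { (, *, [, num }.
Both contain (, so the two alternatives are not disjoint — LL(1) conflict.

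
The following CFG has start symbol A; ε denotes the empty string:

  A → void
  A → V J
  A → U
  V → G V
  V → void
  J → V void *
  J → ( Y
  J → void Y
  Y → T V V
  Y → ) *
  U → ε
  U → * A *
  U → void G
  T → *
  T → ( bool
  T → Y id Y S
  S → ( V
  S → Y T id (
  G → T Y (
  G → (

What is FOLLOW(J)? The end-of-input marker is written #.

{ #, * }

In A → V J: J is at the end, add FOLLOW(A) = { #, * }.
Union: FOLLOW(J) = { #, * }.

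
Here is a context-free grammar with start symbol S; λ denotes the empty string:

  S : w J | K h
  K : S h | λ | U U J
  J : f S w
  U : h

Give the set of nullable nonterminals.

Directly nullable (have an λ-production): K.
No other nonterminal has a production whose RHS symbols are all nullable.

{ K }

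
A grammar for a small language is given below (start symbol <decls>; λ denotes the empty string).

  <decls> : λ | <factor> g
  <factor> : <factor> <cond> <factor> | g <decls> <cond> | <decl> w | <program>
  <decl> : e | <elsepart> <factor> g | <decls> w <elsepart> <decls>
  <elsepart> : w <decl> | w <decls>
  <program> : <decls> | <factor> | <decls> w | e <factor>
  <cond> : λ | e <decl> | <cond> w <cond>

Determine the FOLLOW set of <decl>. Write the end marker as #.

{ e, g, w }

In <factor> : <decl> w: add FIRST(w) = { w }.
In <elsepart> : w <decl>: <decl> is at the end, add FOLLOW(<elsepart>) = { e, g, w }.
In <cond> : e <decl>: <decl> is at the end, add FOLLOW(<cond>) = { e, g, w }.
Union: FOLLOW(<decl>) = { e, g, w }.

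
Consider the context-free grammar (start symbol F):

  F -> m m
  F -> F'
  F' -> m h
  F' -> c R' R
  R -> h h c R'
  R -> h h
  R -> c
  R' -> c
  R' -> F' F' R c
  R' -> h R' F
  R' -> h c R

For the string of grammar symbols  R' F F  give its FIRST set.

Add FIRST(R') = { c, h, m }; R' is not nullable, stop.

{ c, h, m }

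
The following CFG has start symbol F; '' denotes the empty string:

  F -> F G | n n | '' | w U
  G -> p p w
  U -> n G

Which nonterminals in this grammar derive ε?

{ F }

Directly nullable (have an ''-production): F.
No other nonterminal has a production whose RHS symbols are all nullable.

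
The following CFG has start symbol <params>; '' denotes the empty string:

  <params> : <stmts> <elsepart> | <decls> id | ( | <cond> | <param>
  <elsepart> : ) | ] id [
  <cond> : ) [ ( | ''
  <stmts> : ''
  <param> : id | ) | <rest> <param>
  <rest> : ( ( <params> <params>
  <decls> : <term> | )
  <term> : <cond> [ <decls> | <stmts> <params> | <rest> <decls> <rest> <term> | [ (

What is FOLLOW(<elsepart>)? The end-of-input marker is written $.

In <params> : <stmts> <elsepart>: <elsepart> is at the end, add FOLLOW(<params>) = { $, (, ), [, ], id }.
Union: FOLLOW(<elsepart>) = { $, (, ), [, ], id }.

{ $, (, ), [, ], id }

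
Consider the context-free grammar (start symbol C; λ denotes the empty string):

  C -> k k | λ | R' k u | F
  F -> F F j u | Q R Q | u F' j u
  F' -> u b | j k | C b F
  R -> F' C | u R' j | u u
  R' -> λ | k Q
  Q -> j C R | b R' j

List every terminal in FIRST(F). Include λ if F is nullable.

{ b, j, u }

From F -> F F j u: add FIRST(F) = { b, j, u }.
From F -> Q R Q: add FIRST(Q) = { b, j }.
F -> u F' j u contributes {u}.
Union: FIRST(F) = { b, j, u }.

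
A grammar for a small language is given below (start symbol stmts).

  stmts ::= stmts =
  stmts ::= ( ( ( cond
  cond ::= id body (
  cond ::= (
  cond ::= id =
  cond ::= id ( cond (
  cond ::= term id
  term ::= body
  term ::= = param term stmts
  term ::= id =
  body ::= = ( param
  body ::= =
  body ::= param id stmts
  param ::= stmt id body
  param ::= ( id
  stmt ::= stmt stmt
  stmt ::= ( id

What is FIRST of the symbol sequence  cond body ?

{ (, =, id }

Add FIRST(cond) = { (, =, id }; cond is not nullable, stop.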